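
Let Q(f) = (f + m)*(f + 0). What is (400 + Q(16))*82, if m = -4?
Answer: 48544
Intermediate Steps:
Q(f) = f*(-4 + f) (Q(f) = (f - 4)*(f + 0) = (-4 + f)*f = f*(-4 + f))
(400 + Q(16))*82 = (400 + 16*(-4 + 16))*82 = (400 + 16*12)*82 = (400 + 192)*82 = 592*82 = 48544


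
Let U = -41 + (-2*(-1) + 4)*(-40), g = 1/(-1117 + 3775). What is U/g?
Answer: -746898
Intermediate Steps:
g = 1/2658 ≈ 0.00037622
U = -281 (U = -41 + (2 + 4)*(-40) = -41 + 6*(-40) = -41 - 240 = -281)
U/g = -281/1/2658 = -281*2658 = -746898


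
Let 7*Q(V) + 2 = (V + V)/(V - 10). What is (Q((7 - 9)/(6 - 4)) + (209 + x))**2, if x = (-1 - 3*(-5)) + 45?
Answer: 425019456/5929 ≈ 71685.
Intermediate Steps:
x = 59 (x = (-1 + 15) + 45 = 14 + 45 = 59)
Q(V) = -2/7 + 2*V/(7*(-10 + V)) (Q(V) = -2/7 + ((V + V)/(V - 10))/7 = -2/7 + ((2*V)/(-10 + V))/7 = -2/7 + (2*V/(-10 + V))/7 = -2/7 + 2*V/(7*(-10 + V)))
(Q((7 - 9)/(6 - 4)) + (209 + x))**2 = (20/(7*(-10 + (7 - 9)/(6 - 4))) + (209 + 59))**2 = (20/(7*(-10 - 2/2)) + 268)**2 = (20/(7*(-10 - 2*1/2)) + 268)**2 = (20/(7*(-10 - 1)) + 268)**2 = ((20/7)/(-11) + 268)**2 = ((20/7)*(-1/11) + 268)**2 = (-20/77 + 268)**2 = (20616/77)**2 = 425019456/5929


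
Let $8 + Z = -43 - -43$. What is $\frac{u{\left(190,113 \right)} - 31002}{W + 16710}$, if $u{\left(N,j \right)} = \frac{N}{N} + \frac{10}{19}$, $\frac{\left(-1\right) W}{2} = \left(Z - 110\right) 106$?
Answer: $- \frac{589009}{792794} \approx -0.74295$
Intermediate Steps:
$Z = -8$ ($Z = -8 - 0 = -8 + \left(-43 + 43\right) = -8 + 0 = -8$)
$W = 25016$ ($W = - 2 \left(-8 - 110\right) 106 = - 2 \left(\left(-118\right) 106\right) = \left(-2\right) \left(-12508\right) = 25016$)
$u{\left(N,j \right)} = \frac{29}{19}$ ($u{\left(N,j \right)} = 1 + 10 \cdot \frac{1}{19} = 1 + \frac{10}{19} = \frac{29}{19}$)
$\frac{u{\left(190,113 \right)} - 31002}{W + 16710} = \frac{\frac{29}{19} - 31002}{25016 + 16710} = - \frac{589009}{19 \cdot 41726} = \left(- \frac{589009}{19}\right) \frac{1}{41726} = - \frac{589009}{792794}$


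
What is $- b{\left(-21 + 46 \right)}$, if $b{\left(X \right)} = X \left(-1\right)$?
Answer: $25$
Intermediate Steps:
$b{\left(X \right)} = - X$
$- b{\left(-21 + 46 \right)} = - \left(-1\right) \left(-21 + 46\right) = - \left(-1\right) 25 = \left(-1\right) \left(-25\right) = 25$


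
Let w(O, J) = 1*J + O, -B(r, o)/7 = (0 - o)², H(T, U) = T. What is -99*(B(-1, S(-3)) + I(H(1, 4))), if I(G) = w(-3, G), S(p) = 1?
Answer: 891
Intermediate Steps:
B(r, o) = -7*o² (B(r, o) = -7*(0 - o)² = -7*o²)
w(O, J) = J + O
I(G) = -3 + G (I(G) = G - 3 = -3 + G)
-99*(B(-1, S(-3)) + I(H(1, 4))) = -99*(-7*1² + (-3 + 1)) = -99*(-7*1 - 2) = -99*(-7 - 2) = -99*(-9) = 891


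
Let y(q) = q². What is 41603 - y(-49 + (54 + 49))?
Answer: 38687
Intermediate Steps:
41603 - y(-49 + (54 + 49)) = 41603 - (-49 + (54 + 49))² = 41603 - (-49 + 103)² = 41603 - 1*54² = 41603 - 1*2916 = 41603 - 2916 = 38687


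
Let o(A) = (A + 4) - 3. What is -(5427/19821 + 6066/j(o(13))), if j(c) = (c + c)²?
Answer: -20748159/2589944 ≈ -8.0110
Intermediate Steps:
o(A) = 1 + A (o(A) = (4 + A) - 3 = 1 + A)
j(c) = 4*c² (j(c) = (2*c)² = 4*c²)
-(5427/19821 + 6066/j(o(13))) = -(5427/19821 + 6066/((4*(1 + 13)²))) = -(5427*(1/19821) + 6066/((4*14²))) = -(1809/6607 + 6066/((4*196))) = -(1809/6607 + 6066/784) = -(1809/6607 + 6066*(1/784)) = -(1809/6607 + 3033/392) = -1*20748159/2589944 = -20748159/2589944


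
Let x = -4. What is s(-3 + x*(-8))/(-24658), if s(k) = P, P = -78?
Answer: 39/12329 ≈ 0.0031633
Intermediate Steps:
s(k) = -78
s(-3 + x*(-8))/(-24658) = -78/(-24658) = -78*(-1/24658) = 39/12329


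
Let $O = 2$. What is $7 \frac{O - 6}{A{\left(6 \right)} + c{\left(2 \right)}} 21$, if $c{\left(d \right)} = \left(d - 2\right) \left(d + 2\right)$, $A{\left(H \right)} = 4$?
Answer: $-147$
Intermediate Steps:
$c{\left(d \right)} = \left(-2 + d\right) \left(2 + d\right)$ ($c{\left(d \right)} = \left(d - 2\right) \left(2 + d\right) = \left(-2 + d\right) \left(2 + d\right)$)
$7 \frac{O - 6}{A{\left(6 \right)} + c{\left(2 \right)}} 21 = 7 \frac{2 - 6}{4 - \left(4 - 2^{2}\right)} 21 = 7 \left(- \frac{4}{4 + \left(-4 + 4\right)}\right) 21 = 7 \left(- \frac{4}{4 + 0}\right) 21 = 7 \left(- \frac{4}{4}\right) 21 = 7 \left(\left(-4\right) \frac{1}{4}\right) 21 = 7 \left(-1\right) 21 = \left(-7\right) 21 = -147$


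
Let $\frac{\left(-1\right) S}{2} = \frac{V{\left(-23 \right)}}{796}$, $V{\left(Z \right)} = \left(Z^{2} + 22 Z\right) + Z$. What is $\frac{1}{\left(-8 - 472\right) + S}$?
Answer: $- \frac{1}{480} \approx -0.0020833$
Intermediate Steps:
$V{\left(Z \right)} = Z^{2} + 23 Z$
$S = 0$ ($S = - 2 \frac{\left(-23\right) \left(23 - 23\right)}{796} = - 2 \left(-23\right) 0 \cdot \frac{1}{796} = - 2 \cdot 0 \cdot \frac{1}{796} = \left(-2\right) 0 = 0$)
$\frac{1}{\left(-8 - 472\right) + S} = \frac{1}{\left(-8 - 472\right) + 0} = \frac{1}{-480 + 0} = \frac{1}{-480} = - \frac{1}{480}$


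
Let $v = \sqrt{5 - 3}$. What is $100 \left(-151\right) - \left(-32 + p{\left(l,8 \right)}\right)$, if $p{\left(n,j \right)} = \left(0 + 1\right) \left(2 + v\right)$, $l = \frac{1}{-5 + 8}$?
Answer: $-15070 - \sqrt{2} \approx -15071.0$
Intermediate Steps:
$l = \frac{1}{3} \approx 0.33333$
$v = \sqrt{2} \approx 1.4142$
$p{\left(n,j \right)} = 2 + \sqrt{2}$ ($p{\left(n,j \right)} = \left(0 + 1\right) \left(2 + \sqrt{2}\right) = 1 \left(2 + \sqrt{2}\right) = 2 + \sqrt{2}$)
$100 \left(-151\right) - \left(-32 + p{\left(l,8 \right)}\right) = 100 \left(-151\right) + \left(32 - \left(2 + \sqrt{2}\right)\right) = -15100 + \left(32 - \left(2 + \sqrt{2}\right)\right) = -15100 + \left(30 - \sqrt{2}\right) = -15070 - \sqrt{2}$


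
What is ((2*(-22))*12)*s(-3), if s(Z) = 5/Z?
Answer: 880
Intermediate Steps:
((2*(-22))*12)*s(-3) = ((2*(-22))*12)*(5/(-3)) = (-44*12)*(5*(-⅓)) = -528*(-5/3) = 880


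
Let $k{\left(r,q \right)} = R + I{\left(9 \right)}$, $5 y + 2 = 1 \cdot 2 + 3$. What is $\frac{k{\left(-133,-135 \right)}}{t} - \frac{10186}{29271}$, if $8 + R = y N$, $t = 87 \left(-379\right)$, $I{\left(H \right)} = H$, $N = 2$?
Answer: $- \frac{16966029}{48745085} \approx -0.34806$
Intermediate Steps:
$y = \frac{3}{5}$ ($y = - \frac{2}{5} + \frac{1 \cdot 2 + 3}{5} = - \frac{2}{5} + \frac{2 + 3}{5} = - \frac{2}{5} + \frac{1}{5} \cdot 5 = - \frac{2}{5} + 1 = \frac{3}{5} \approx 0.6$)
$t = -32973$
$R = - \frac{34}{5}$ ($R = -8 + \frac{3}{5} \cdot 2 = -8 + \frac{6}{5} = - \frac{34}{5} \approx -6.8$)
$k{\left(r,q \right)} = \frac{11}{5}$ ($k{\left(r,q \right)} = - \frac{34}{5} + 9 = \frac{11}{5}$)
$\frac{k{\left(-133,-135 \right)}}{t} - \frac{10186}{29271} = \frac{11}{5 \left(-32973\right)} - \frac{10186}{29271} = \frac{11}{5} \left(- \frac{1}{32973}\right) - \frac{926}{2661} = - \frac{11}{164865} - \frac{926}{2661} = - \frac{16966029}{48745085}$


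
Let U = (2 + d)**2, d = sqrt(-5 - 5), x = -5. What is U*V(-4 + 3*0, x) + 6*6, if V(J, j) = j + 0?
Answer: 66 - 20*I*sqrt(10) ≈ 66.0 - 63.246*I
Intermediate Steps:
d = I*sqrt(10) (d = sqrt(-10) = I*sqrt(10) ≈ 3.1623*I)
V(J, j) = j
U = (2 + I*sqrt(10))**2 ≈ -6.0 + 12.649*I
U*V(-4 + 3*0, x) + 6*6 = (2 + I*sqrt(10))**2*(-5) + 6*6 = -5*(2 + I*sqrt(10))**2 + 36 = 36 - 5*(2 + I*sqrt(10))**2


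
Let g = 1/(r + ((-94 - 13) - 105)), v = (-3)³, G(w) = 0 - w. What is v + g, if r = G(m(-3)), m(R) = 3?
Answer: -5806/215 ≈ -27.005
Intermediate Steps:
G(w) = -w
r = -3 (r = -1*3 = -3)
v = -27
g = -1/215 (g = 1/(-3 + ((-94 - 13) - 105)) = 1/(-3 + (-107 - 105)) = 1/(-3 - 212) = 1/(-215) = -1/215 ≈ -0.0046512)
v + g = -27 - 1/215 = -5806/215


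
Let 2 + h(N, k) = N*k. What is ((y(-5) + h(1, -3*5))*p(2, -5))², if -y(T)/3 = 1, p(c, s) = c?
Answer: 1600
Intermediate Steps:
y(T) = -3 (y(T) = -3*1 = -3)
h(N, k) = -2 + N*k
((y(-5) + h(1, -3*5))*p(2, -5))² = ((-3 + (-2 + 1*(-3*5)))*2)² = ((-3 + (-2 + 1*(-15)))*2)² = ((-3 + (-2 - 15))*2)² = ((-3 - 17)*2)² = (-20*2)² = (-40)² = 1600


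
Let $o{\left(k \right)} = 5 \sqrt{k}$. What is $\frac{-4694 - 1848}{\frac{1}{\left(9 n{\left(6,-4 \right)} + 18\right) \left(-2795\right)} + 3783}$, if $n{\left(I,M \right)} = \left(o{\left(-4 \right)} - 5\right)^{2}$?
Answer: $- \frac{60013555504845688395}{34703650334178033829} - \frac{4114100250 i}{34703650334178033829} \approx -1.7293 - 1.1855 \cdot 10^{-10} i$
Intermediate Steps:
$n{\left(I,M \right)} = \left(-5 + 10 i\right)^{2}$ ($n{\left(I,M \right)} = \left(5 \sqrt{-4} - 5\right)^{2} = \left(5 \cdot 2 i - 5\right)^{2} = \left(10 i - 5\right)^{2} = \left(-5 + 10 i\right)^{2}$)
$\frac{-4694 - 1848}{\frac{1}{\left(9 n{\left(6,-4 \right)} + 18\right) \left(-2795\right)} + 3783} = \frac{-4694 - 1848}{\frac{1}{\left(9 \left(-75 - 100 i\right) + 18\right) \left(-2795\right)} + 3783} = - \frac{6542}{\frac{1}{\left(-675 - 900 i\right) + 18} \left(- \frac{1}{2795}\right) + 3783} = - \frac{6542}{\frac{1}{-657 - 900 i} \left(- \frac{1}{2795}\right) + 3783} = - \frac{6542}{\frac{-657 + 900 i}{1241649} \left(- \frac{1}{2795}\right) + 3783} = - \frac{6542}{- \frac{-657 + 900 i}{3470408955} + 3783} = - \frac{6542}{3783 - \frac{-657 + 900 i}{3470408955}}$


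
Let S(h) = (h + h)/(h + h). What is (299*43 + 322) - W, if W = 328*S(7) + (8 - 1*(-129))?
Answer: 12714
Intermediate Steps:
S(h) = 1 (S(h) = (2*h)/((2*h)) = (2*h)*(1/(2*h)) = 1)
W = 465 (W = 328*1 + (8 - 1*(-129)) = 328 + (8 + 129) = 328 + 137 = 465)
(299*43 + 322) - W = (299*43 + 322) - 1*465 = (12857 + 322) - 465 = 13179 - 465 = 12714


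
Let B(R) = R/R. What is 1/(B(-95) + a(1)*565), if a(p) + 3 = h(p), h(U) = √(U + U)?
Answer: -847/1115593 - 565*√2/2231186 ≈ -0.0011174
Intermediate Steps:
h(U) = √2*√U (h(U) = √(2*U) = √2*√U)
B(R) = 1
a(p) = -3 + √2*√p
1/(B(-95) + a(1)*565) = 1/(1 + (-3 + √2*√1)*565) = 1/(1 + (-3 + √2*1)*565) = 1/(1 + (-3 + √2)*565) = 1/(1 + (-1695 + 565*√2)) = 1/(-1694 + 565*√2)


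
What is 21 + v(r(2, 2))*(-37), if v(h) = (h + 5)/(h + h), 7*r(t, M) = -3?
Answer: 655/3 ≈ 218.33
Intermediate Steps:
r(t, M) = -3/7 (r(t, M) = (1/7)*(-3) = -3/7)
v(h) = (5 + h)/(2*h) (v(h) = (5 + h)/((2*h)) = (5 + h)*(1/(2*h)) = (5 + h)/(2*h))
21 + v(r(2, 2))*(-37) = 21 + ((5 - 3/7)/(2*(-3/7)))*(-37) = 21 + ((1/2)*(-7/3)*(32/7))*(-37) = 21 - 16/3*(-37) = 21 + 592/3 = 655/3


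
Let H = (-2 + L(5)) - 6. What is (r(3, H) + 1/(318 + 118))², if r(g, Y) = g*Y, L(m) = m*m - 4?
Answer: 289170025/190096 ≈ 1521.2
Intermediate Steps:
L(m) = -4 + m² (L(m) = m² - 4 = -4 + m²)
H = 13 (H = (-2 + (-4 + 5²)) - 6 = (-2 + (-4 + 25)) - 6 = (-2 + 21) - 6 = 19 - 6 = 13)
r(g, Y) = Y*g
(r(3, H) + 1/(318 + 118))² = (13*3 + 1/(318 + 118))² = (39 + 1/436)² = (17005/436)² = 289170025/190096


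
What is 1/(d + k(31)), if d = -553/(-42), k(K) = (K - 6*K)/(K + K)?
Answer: 3/32 ≈ 0.093750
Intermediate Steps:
k(K) = -5/2 (k(K) = (-5*K)/((2*K)) = (-5*K)*(1/(2*K)) = -5/2)
d = 79/6 (d = -553*(-1/42) = 79/6 ≈ 13.167)
1/(d + k(31)) = 1/(79/6 - 5/2) = 1/(32/3) = 3/32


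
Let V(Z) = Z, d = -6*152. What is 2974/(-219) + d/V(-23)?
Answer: 131326/5037 ≈ 26.072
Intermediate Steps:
d = -912
2974/(-219) + d/V(-23) = 2974/(-219) - 912/(-23) = 2974*(-1/219) - 912*(-1/23) = -2974/219 + 912/23 = 131326/5037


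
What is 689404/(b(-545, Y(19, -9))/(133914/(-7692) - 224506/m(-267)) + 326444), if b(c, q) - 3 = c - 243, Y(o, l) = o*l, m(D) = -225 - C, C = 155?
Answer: 24071873967336/11398375800121 ≈ 2.1119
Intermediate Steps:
m(D) = -380 (m(D) = -225 - 1*155 = -225 - 155 = -380)
Y(o, l) = l*o
b(c, q) = -240 + c (b(c, q) = 3 + (c - 243) = 3 + (-243 + c) = -240 + c)
689404/(b(-545, Y(19, -9))/(133914/(-7692) - 224506/m(-267)) + 326444) = 689404/((-240 - 545)/(133914/(-7692) - 224506/(-380)) + 326444) = 689404/(-785/(133914*(-1/7692) - 224506*(-1/380)) + 326444) = 689404/(-785/(-22319/1282 + 112253/190) + 326444) = 689404/(-785/34916934/60895 + 326444) = 689404/(-785*60895/34916934 + 326444) = 689404/(-47802575/34916934 + 326444) = 689404/(11398375800121/34916934) = 689404*(34916934/11398375800121) = 24071873967336/11398375800121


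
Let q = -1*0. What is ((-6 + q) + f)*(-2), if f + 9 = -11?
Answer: 52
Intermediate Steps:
q = 0
f = -20 (f = -9 - 11 = -20)
((-6 + q) + f)*(-2) = ((-6 + 0) - 20)*(-2) = (-6 - 20)*(-2) = -26*(-2) = 52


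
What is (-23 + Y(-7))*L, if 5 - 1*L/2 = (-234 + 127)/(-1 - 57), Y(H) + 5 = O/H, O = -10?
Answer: -34038/203 ≈ -167.67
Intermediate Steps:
Y(H) = -5 - 10/H
L = 183/29 (L = 10 - 2*(-234 + 127)/(-1 - 57) = 10 - (-214)/(-58) = 10 - (-214)*(-1)/58 = 10 - 2*107/58 = 10 - 107/29 = 183/29 ≈ 6.3103)
(-23 + Y(-7))*L = (-23 + (-5 - 10/(-7)))*(183/29) = (-23 + (-5 - 10*(-⅐)))*(183/29) = (-23 + (-5 + 10/7))*(183/29) = (-23 - 25/7)*(183/29) = -186/7*183/29 = -34038/203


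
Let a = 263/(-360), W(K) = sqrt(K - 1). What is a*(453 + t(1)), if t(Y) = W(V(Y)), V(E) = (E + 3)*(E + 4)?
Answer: -39713/120 - 263*sqrt(19)/360 ≈ -334.13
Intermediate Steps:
V(E) = (3 + E)*(4 + E)
W(K) = sqrt(-1 + K)
t(Y) = sqrt(11 + Y**2 + 7*Y) (t(Y) = sqrt(-1 + (12 + Y**2 + 7*Y)) = sqrt(11 + Y**2 + 7*Y))
a = -263/360 (a = 263*(-1/360) = -263/360 ≈ -0.73056)
a*(453 + t(1)) = -263*(453 + sqrt(11 + 1**2 + 7*1))/360 = -263*(453 + sqrt(11 + 1 + 7))/360 = -263*(453 + sqrt(19))/360 = -39713/120 - 263*sqrt(19)/360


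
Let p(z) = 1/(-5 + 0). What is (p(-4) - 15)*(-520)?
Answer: 7904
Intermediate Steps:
p(z) = -⅕ (p(z) = 1/(-5) = -⅕)
(p(-4) - 15)*(-520) = (-⅕ - 15)*(-520) = -76/5*(-520) = 7904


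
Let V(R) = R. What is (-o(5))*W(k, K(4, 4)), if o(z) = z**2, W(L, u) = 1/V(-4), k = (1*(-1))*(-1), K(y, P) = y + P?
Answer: 25/4 ≈ 6.2500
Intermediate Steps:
K(y, P) = P + y
k = 1 (k = -1*(-1) = 1)
W(L, u) = -1/4 (W(L, u) = 1/(-4) = -1/4)
(-o(5))*W(k, K(4, 4)) = -1*5**2*(-1/4) = -1*25*(-1/4) = -25*(-1/4) = 25/4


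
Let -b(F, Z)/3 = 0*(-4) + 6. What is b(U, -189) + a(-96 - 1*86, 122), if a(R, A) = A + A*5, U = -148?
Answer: 714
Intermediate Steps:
b(F, Z) = -18 (b(F, Z) = -3*(0*(-4) + 6) = -3*(0 + 6) = -3*6 = -18)
a(R, A) = 6*A (a(R, A) = A + 5*A = 6*A)
b(U, -189) + a(-96 - 1*86, 122) = -18 + 6*122 = -18 + 732 = 714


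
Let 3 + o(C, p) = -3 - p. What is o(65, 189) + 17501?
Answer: 17306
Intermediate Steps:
o(C, p) = -6 - p (o(C, p) = -3 + (-3 - p) = -6 - p)
o(65, 189) + 17501 = (-6 - 1*189) + 17501 = (-6 - 189) + 17501 = -195 + 17501 = 17306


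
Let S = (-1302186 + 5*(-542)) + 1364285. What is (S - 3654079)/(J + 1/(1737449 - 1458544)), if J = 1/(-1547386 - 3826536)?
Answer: -598641186071908100/566113 ≈ -1.0575e+12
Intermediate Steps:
S = 59389 (S = (-1302186 - 2710) + 1364285 = -1304896 + 1364285 = 59389)
J = -1/5373922 (J = 1/(-5373922) = -1/5373922 ≈ -1.8608e-7)
(S - 3654079)/(J + 1/(1737449 - 1458544)) = (59389 - 3654079)/(-1/5373922 + 1/(1737449 - 1458544)) = -3594690/(-1/5373922 + 1/278905) = -3594690/5095017/1498813715410 = -3594690*1498813715410/5095017 = -598641186071908100/566113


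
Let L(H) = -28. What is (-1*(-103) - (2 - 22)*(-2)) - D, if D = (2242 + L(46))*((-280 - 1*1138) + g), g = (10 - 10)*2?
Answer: 3139515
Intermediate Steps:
g = 0 (g = 0*2 = 0)
D = -3139452 (D = (2242 - 28)*((-280 - 1*1138) + 0) = 2214*((-280 - 1138) + 0) = 2214*(-1418 + 0) = 2214*(-1418) = -3139452)
(-1*(-103) - (2 - 22)*(-2)) - D = (-1*(-103) - (2 - 22)*(-2)) - 1*(-3139452) = (103 - (-20)*(-2)) + 3139452 = (103 - 1*40) + 3139452 = (103 - 40) + 3139452 = 63 + 3139452 = 3139515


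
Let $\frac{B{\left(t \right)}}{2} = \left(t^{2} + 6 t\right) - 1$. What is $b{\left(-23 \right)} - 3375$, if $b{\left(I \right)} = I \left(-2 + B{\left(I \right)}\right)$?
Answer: $-21269$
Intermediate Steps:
$B{\left(t \right)} = -2 + 2 t^{2} + 12 t$ ($B{\left(t \right)} = 2 \left(\left(t^{2} + 6 t\right) - 1\right) = 2 \left(-1 + t^{2} + 6 t\right) = -2 + 2 t^{2} + 12 t$)
$b{\left(I \right)} = I \left(-4 + 2 I^{2} + 12 I\right)$ ($b{\left(I \right)} = I \left(-2 + \left(-2 + 2 I^{2} + 12 I\right)\right) = I \left(-4 + 2 I^{2} + 12 I\right)$)
$b{\left(-23 \right)} - 3375 = 2 \left(-23\right) \left(-2 + \left(-23\right)^{2} + 6 \left(-23\right)\right) - 3375 = 2 \left(-23\right) \left(-2 + 529 - 138\right) - 3375 = 2 \left(-23\right) 389 - 3375 = -17894 - 3375 = -21269$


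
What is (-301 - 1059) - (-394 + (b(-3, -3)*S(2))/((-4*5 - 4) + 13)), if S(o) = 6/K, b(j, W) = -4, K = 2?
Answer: -10638/11 ≈ -967.09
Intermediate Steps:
S(o) = 3 (S(o) = 6/2 = 6*(½) = 3)
(-301 - 1059) - (-394 + (b(-3, -3)*S(2))/((-4*5 - 4) + 13)) = (-301 - 1059) - (-394 + (-4*3)/((-4*5 - 4) + 13)) = -1360 - (-394 - 12/((-20 - 4) + 13)) = -1360 - (-394 - 12/(-24 + 13)) = -1360 - (-394 - 12/(-11)) = -1360 - (-394 - 12*(-1/11)) = -1360 - (-394 + 12/11) = -1360 - 1*(-4322/11) = -1360 + 4322/11 = -10638/11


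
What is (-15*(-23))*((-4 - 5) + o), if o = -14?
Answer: -7935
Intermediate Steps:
(-15*(-23))*((-4 - 5) + o) = (-15*(-23))*((-4 - 5) - 14) = 345*(-9 - 14) = 345*(-23) = -7935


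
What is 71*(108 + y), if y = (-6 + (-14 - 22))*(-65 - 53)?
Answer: 359544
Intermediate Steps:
y = 4956 (y = (-6 - 36)*(-118) = -42*(-118) = 4956)
71*(108 + y) = 71*(108 + 4956) = 71*5064 = 359544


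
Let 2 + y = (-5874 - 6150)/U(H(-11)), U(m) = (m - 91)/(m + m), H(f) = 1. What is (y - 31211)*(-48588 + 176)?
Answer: 7490740348/5 ≈ 1.4981e+9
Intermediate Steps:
U(m) = (-91 + m)/(2*m) (U(m) = (-91 + m)/((2*m)) = (-91 + m)*(1/(2*m)) = (-91 + m)/(2*m))
y = 1326/5 (y = -2 + (-5874 - 6150)/(((½)*(-91 + 1)/1)) = -2 - 12024/((½)*1*(-90)) = -2 - 12024/(-45) = -2 - 12024*(-1/45) = -2 + 1336/5 = 1326/5 ≈ 265.20)
(y - 31211)*(-48588 + 176) = (1326/5 - 31211)*(-48588 + 176) = -154729/5*(-48412) = 7490740348/5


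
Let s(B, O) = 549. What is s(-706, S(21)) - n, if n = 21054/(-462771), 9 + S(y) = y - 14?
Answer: 84694111/154257 ≈ 549.05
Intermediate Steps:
S(y) = -23 + y (S(y) = -9 + (y - 14) = -9 + (-14 + y) = -23 + y)
n = -7018/154257 (n = 21054*(-1/462771) = -7018/154257 ≈ -0.045496)
s(-706, S(21)) - n = 549 - 1*(-7018/154257) = 549 + 7018/154257 = 84694111/154257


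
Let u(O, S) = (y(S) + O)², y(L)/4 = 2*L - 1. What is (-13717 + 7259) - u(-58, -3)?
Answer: -13854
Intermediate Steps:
y(L) = -4 + 8*L (y(L) = 4*(2*L - 1) = 4*(-1 + 2*L) = -4 + 8*L)
u(O, S) = (-4 + O + 8*S)² (u(O, S) = ((-4 + 8*S) + O)² = (-4 + O + 8*S)²)
(-13717 + 7259) - u(-58, -3) = (-13717 + 7259) - (-4 - 58 + 8*(-3))² = -6458 - (-4 - 58 - 24)² = -6458 - 1*(-86)² = -6458 - 1*7396 = -6458 - 7396 = -13854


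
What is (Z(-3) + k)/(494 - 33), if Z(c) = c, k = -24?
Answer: -27/461 ≈ -0.058568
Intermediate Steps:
(Z(-3) + k)/(494 - 33) = (-3 - 24)/(494 - 33) = -27/461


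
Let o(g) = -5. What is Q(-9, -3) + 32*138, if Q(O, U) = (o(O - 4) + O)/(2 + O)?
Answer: 4418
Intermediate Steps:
Q(O, U) = (-5 + O)/(2 + O)
Q(-9, -3) + 32*138 = (-5 - 9)/(2 - 9) + 32*138 = -14/(-7) + 4416 = -1/7*(-14) + 4416 = 2 + 4416 = 4418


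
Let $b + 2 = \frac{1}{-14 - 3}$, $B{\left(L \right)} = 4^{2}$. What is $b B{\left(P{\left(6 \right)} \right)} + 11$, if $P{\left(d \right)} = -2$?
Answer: $- \frac{373}{17} \approx -21.941$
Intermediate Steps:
$B{\left(L \right)} = 16$
$b = - \frac{35}{17}$ ($b = -2 + \frac{1}{-14 - 3} = -2 + \frac{1}{-17} = -2 - \frac{1}{17} = - \frac{35}{17} \approx -2.0588$)
$b B{\left(P{\left(6 \right)} \right)} + 11 = \left(- \frac{35}{17}\right) 16 + 11 = - \frac{560}{17} + 11 = - \frac{373}{17}$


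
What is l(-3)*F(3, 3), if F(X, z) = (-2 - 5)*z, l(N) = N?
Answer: 63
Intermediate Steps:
F(X, z) = -7*z
l(-3)*F(3, 3) = -(-21)*3 = -3*(-21) = 63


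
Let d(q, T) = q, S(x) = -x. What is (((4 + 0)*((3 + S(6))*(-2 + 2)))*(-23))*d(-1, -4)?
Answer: 0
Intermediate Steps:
(((4 + 0)*((3 + S(6))*(-2 + 2)))*(-23))*d(-1, -4) = (((4 + 0)*((3 - 1*6)*(-2 + 2)))*(-23))*(-1) = ((4*((3 - 6)*0))*(-23))*(-1) = ((4*(-3*0))*(-23))*(-1) = ((4*0)*(-23))*(-1) = (0*(-23))*(-1) = 0*(-1) = 0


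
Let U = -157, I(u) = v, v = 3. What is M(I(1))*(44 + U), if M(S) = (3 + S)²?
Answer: -4068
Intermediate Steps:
I(u) = 3
M(I(1))*(44 + U) = (3 + 3)²*(44 - 157) = 6²*(-113) = 36*(-113) = -4068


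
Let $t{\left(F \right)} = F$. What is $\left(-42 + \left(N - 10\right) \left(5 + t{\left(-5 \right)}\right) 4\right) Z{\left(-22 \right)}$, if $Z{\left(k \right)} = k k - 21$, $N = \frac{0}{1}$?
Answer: $-19446$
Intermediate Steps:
$N = 0$ ($N = 0 \cdot 1 = 0$)
$Z{\left(k \right)} = -21 + k^{2}$ ($Z{\left(k \right)} = k^{2} - 21 = -21 + k^{2}$)
$\left(-42 + \left(N - 10\right) \left(5 + t{\left(-5 \right)}\right) 4\right) Z{\left(-22 \right)} = \left(-42 + \left(0 - 10\right) \left(5 - 5\right) 4\right) \left(-21 + \left(-22\right)^{2}\right) = \left(-42 - 10 \cdot 0 \cdot 4\right) \left(-21 + 484\right) = \left(-42 - 0\right) 463 = \left(-42 + 0\right) 463 = \left(-42\right) 463 = -19446$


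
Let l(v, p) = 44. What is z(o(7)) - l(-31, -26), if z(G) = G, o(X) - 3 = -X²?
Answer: -90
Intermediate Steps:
o(X) = 3 - X²
z(o(7)) - l(-31, -26) = (3 - 1*7²) - 1*44 = (3 - 1*49) - 44 = (3 - 49) - 44 = -46 - 44 = -90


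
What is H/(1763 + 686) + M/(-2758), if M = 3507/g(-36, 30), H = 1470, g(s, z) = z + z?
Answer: 11174617/19298120 ≈ 0.57905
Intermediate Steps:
g(s, z) = 2*z
M = 1169/20 (M = 3507/((2*30)) = 3507/60 = 3507*(1/60) = 1169/20 ≈ 58.450)
H/(1763 + 686) + M/(-2758) = 1470/(1763 + 686) + (1169/20)/(-2758) = 1470/2449 + (1169/20)*(-1/2758) = 1470*(1/2449) - 167/7880 = 1470/2449 - 167/7880 = 11174617/19298120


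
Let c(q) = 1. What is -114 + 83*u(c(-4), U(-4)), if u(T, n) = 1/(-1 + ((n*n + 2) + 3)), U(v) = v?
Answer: -2197/20 ≈ -109.85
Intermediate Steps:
u(T, n) = 1/(4 + n²) (u(T, n) = 1/(-1 + ((n² + 2) + 3)) = 1/(-1 + ((2 + n²) + 3)) = 1/(-1 + (5 + n²)) = 1/(4 + n²))
-114 + 83*u(c(-4), U(-4)) = -114 + 83/(4 + (-4)²) = -114 + 83/(4 + 16) = -114 + 83/20 = -2197/20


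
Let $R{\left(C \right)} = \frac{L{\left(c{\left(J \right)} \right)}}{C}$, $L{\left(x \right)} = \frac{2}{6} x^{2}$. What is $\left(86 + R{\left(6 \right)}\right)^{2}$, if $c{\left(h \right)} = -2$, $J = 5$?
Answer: $\frac{602176}{81} \approx 7434.3$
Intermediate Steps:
$L{\left(x \right)} = \frac{x^{2}}{3}$ ($L{\left(x \right)} = 2 \cdot \frac{1}{6} x^{2} = \frac{x^{2}}{3}$)
$R{\left(C \right)} = \frac{4}{3 C}$ ($R{\left(C \right)} = \frac{\frac{1}{3} \left(-2\right)^{2}}{C} = \frac{\frac{1}{3} \cdot 4}{C} = \frac{4}{3 C}$)
$\left(86 + R{\left(6 \right)}\right)^{2} = \left(86 + \frac{4}{3 \cdot 6}\right)^{2} = \left(86 + \frac{4}{3} \cdot \frac{1}{6}\right)^{2} = \left(86 + \frac{2}{9}\right)^{2} = \left(\frac{776}{9}\right)^{2} = \frac{602176}{81}$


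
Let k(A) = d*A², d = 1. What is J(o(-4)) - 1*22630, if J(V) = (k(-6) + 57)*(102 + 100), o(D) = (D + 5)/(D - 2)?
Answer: -3844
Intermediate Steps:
k(A) = A² (k(A) = 1*A² = A²)
o(D) = (5 + D)/(-2 + D)
J(V) = 18786 (J(V) = ((-6)² + 57)*(102 + 100) = (36 + 57)*202 = 93*202 = 18786)
J(o(-4)) - 1*22630 = 18786 - 1*22630 = 18786 - 22630 = -3844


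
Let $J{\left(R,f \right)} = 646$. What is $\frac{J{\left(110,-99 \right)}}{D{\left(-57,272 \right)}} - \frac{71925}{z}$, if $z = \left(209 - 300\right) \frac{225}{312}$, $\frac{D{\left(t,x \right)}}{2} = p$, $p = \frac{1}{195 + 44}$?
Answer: $78293$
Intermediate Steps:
$p = \frac{1}{239} \approx 0.0041841$
$D{\left(t,x \right)} = \frac{2}{239}$ ($D{\left(t,x \right)} = 2 \cdot \frac{1}{239} = \frac{2}{239}$)
$z = - \frac{525}{8}$ ($z = - 91 \cdot 225 \cdot \frac{1}{312} = \left(-91\right) \frac{75}{104} = - \frac{525}{8} \approx -65.625$)
$\frac{J{\left(110,-99 \right)}}{D{\left(-57,272 \right)}} - \frac{71925}{z} = \frac{646}{\frac{2}{239}} - \frac{71925}{- \frac{525}{8}} = 646 \cdot \frac{239}{2} - -1096 = 77197 + 1096 = 78293$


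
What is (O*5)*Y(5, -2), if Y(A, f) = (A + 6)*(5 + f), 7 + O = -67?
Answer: -12210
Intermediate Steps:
O = -74 (O = -7 - 67 = -74)
Y(A, f) = (5 + f)*(6 + A) (Y(A, f) = (6 + A)*(5 + f) = (5 + f)*(6 + A))
(O*5)*Y(5, -2) = (-74*5)*(30 + 5*5 + 6*(-2) + 5*(-2)) = -370*(30 + 25 - 12 - 10) = -370*33 = -12210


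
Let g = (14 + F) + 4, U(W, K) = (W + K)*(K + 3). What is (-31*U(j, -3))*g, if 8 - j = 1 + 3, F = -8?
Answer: 0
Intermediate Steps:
j = 4 (j = 8 - (1 + 3) = 8 - 1*4 = 8 - 4 = 4)
U(W, K) = (3 + K)*(K + W) (U(W, K) = (K + W)*(3 + K) = (3 + K)*(K + W))
g = 10 (g = (14 - 8) + 4 = 6 + 4 = 10)
(-31*U(j, -3))*g = -31*((-3)² + 3*(-3) + 3*4 - 3*4)*10 = -31*(9 - 9 + 12 - 12)*10 = -31*0*10 = 0*10 = 0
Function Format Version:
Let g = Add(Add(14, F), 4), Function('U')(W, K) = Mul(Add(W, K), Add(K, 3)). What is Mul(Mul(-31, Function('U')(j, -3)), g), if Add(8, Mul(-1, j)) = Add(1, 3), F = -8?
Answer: 0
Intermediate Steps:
j = 4 (j = Add(8, Mul(-1, Add(1, 3))) = Add(8, Mul(-1, 4)) = Add(8, -4) = 4)
Function('U')(W, K) = Mul(Add(3, K), Add(K, W)) (Function('U')(W, K) = Mul(Add(K, W), Add(3, K)) = Mul(Add(3, K), Add(K, W)))
g = 10 (g = Add(Add(14, -8), 4) = Add(6, 4) = 10)
Mul(Mul(-31, Function('U')(j, -3)), g) = Mul(Mul(-31, Add(Pow(-3, 2), Mul(3, -3), Mul(3, 4), Mul(-3, 4))), 10) = Mul(Mul(-31, Add(9, -9, 12, -12)), 10) = Mul(Mul(-31, 0), 10) = Mul(0, 10) = 0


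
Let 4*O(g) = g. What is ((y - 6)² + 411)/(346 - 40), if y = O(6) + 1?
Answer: 1693/1224 ≈ 1.3832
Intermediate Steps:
O(g) = g/4
y = 5/2 (y = (¼)*6 + 1 = 3/2 + 1 = 5/2 ≈ 2.5000)
((y - 6)² + 411)/(346 - 40) = ((5/2 - 6)² + 411)/(346 - 40) = ((-7/2)² + 411)/306 = (49/4 + 411)*(1/306) = (1693/4)*(1/306) = 1693/1224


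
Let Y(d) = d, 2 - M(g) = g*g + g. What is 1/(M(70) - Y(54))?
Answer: -1/5022 ≈ -0.00019912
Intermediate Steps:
M(g) = 2 - g - g² (M(g) = 2 - (g*g + g) = 2 - (g² + g) = 2 - (g + g²) = 2 + (-g - g²) = 2 - g - g²)
1/(M(70) - Y(54)) = 1/((2 - 1*70 - 1*70²) - 1*54) = 1/((2 - 70 - 1*4900) - 54) = 1/((2 - 70 - 4900) - 54) = 1/(-4968 - 54) = 1/(-5022) = -1/5022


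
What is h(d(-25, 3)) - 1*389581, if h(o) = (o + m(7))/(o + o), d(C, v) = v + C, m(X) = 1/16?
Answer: -274264673/704 ≈ -3.8958e+5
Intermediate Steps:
m(X) = 1/16
d(C, v) = C + v
h(o) = (1/16 + o)/(2*o) (h(o) = (o + 1/16)/(o + o) = (1/16 + o)/((2*o)) = (1/16 + o)*(1/(2*o)) = (1/16 + o)/(2*o))
h(d(-25, 3)) - 1*389581 = (1 + 16*(-25 + 3))/(32*(-25 + 3)) - 1*389581 = (1/32)*(1 + 16*(-22))/(-22) - 389581 = (1/32)*(-1/22)*(1 - 352) - 389581 = (1/32)*(-1/22)*(-351) - 389581 = 351/704 - 389581 = -274264673/704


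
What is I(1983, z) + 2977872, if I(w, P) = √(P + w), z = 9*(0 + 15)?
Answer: 2977872 + √2118 ≈ 2.9779e+6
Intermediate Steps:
z = 135 (z = 9*15 = 135)
I(1983, z) + 2977872 = √(135 + 1983) + 2977872 = √2118 + 2977872 = 2977872 + √2118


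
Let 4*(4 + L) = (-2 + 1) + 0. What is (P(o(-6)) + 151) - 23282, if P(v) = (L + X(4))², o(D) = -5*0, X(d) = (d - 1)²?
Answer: -369735/16 ≈ -23108.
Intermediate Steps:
X(d) = (-1 + d)²
L = -17/4 (L = -4 + ((-2 + 1) + 0)/4 = -4 + (-1 + 0)/4 = -4 + (¼)*(-1) = -4 - ¼ = -17/4 ≈ -4.2500)
o(D) = 0
P(v) = 361/16 (P(v) = (-17/4 + (-1 + 4)²)² = (-17/4 + 3²)² = (-17/4 + 9)² = (19/4)² = 361/16)
(P(o(-6)) + 151) - 23282 = (361/16 + 151) - 23282 = 2777/16 - 23282 = -369735/16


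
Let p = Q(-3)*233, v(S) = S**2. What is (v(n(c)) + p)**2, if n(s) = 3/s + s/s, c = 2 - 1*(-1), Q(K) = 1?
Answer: 56169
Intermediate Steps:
c = 3 (c = 2 + 1 = 3)
n(s) = 1 + 3/s (n(s) = 3/s + 1 = 1 + 3/s)
p = 233 (p = 1*233 = 233)
(v(n(c)) + p)**2 = (((3 + 3)/3)**2 + 233)**2 = (((1/3)*6)**2 + 233)**2 = (2**2 + 233)**2 = (4 + 233)**2 = 237**2 = 56169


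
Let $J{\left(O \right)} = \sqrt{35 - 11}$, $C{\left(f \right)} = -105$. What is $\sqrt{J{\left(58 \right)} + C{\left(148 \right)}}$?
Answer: $\sqrt{-105 + 2 \sqrt{6}} \approx 10.005 i$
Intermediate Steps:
$J{\left(O \right)} = 2 \sqrt{6}$ ($J{\left(O \right)} = \sqrt{24} = 2 \sqrt{6}$)
$\sqrt{J{\left(58 \right)} + C{\left(148 \right)}} = \sqrt{2 \sqrt{6} - 105} = \sqrt{-105 + 2 \sqrt{6}}$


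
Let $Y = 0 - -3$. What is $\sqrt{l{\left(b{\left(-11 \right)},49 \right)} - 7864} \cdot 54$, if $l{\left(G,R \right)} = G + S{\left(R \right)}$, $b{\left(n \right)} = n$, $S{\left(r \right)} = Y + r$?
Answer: $54 i \sqrt{7823} \approx 4776.2 i$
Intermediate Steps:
$Y = 3$ ($Y = 0 + 3 = 3$)
$S{\left(r \right)} = 3 + r$
$l{\left(G,R \right)} = 3 + G + R$ ($l{\left(G,R \right)} = G + \left(3 + R\right) = 3 + G + R$)
$\sqrt{l{\left(b{\left(-11 \right)},49 \right)} - 7864} \cdot 54 = \sqrt{\left(3 - 11 + 49\right) - 7864} \cdot 54 = \sqrt{41 - 7864} \cdot 54 = \sqrt{-7823} \cdot 54 = i \sqrt{7823} \cdot 54 = 54 i \sqrt{7823}$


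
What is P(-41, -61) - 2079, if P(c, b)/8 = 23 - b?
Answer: -1407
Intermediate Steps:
P(c, b) = 184 - 8*b (P(c, b) = 8*(23 - b) = 184 - 8*b)
P(-41, -61) - 2079 = (184 - 8*(-61)) - 2079 = (184 + 488) - 2079 = 672 - 2079 = -1407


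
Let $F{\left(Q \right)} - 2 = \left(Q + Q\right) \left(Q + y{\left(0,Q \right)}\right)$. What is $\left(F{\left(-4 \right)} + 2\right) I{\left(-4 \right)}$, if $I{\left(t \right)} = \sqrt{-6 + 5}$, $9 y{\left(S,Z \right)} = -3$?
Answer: $\frac{116 i}{3} \approx 38.667 i$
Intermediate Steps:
$y{\left(S,Z \right)} = - \frac{1}{3}$ ($y{\left(S,Z \right)} = \frac{1}{9} \left(-3\right) = - \frac{1}{3}$)
$I{\left(t \right)} = i$ ($I{\left(t \right)} = \sqrt{-1} = i$)
$F{\left(Q \right)} = 2 + 2 Q \left(- \frac{1}{3} + Q\right)$ ($F{\left(Q \right)} = 2 + \left(Q + Q\right) \left(Q - \frac{1}{3}\right) = 2 + 2 Q \left(- \frac{1}{3} + Q\right)$)
$\left(F{\left(-4 \right)} + 2\right) I{\left(-4 \right)} = \left(\left(2 + 2 \left(-4\right)^{2} - - \frac{8}{3}\right) + 2\right) i = \left(\left(2 + 2 \cdot 16 + \frac{8}{3}\right) + 2\right) i = \left(\left(2 + 32 + \frac{8}{3}\right) + 2\right) i = \left(\frac{110}{3} + 2\right) i = \frac{116 i}{3}$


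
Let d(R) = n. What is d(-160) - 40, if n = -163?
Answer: -203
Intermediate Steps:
d(R) = -163
d(-160) - 40 = -163 - 40 = -203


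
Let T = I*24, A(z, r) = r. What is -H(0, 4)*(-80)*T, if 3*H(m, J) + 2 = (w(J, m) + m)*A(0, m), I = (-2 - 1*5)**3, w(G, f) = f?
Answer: 439040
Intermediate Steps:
I = -343 (I = (-2 - 5)**3 = (-7)**3 = -343)
T = -8232 (T = -343*24 = -8232)
H(m, J) = -2/3 + 2*m**2/3 (H(m, J) = -2/3 + ((m + m)*m)/3 = -2/3 + ((2*m)*m)/3 = -2/3 + (2*m**2)/3 = -2/3 + 2*m**2/3)
-H(0, 4)*(-80)*T = -(-2/3 + (2/3)*0**2)*(-80)*(-8232) = -(-2/3 + (2/3)*0)*(-80)*(-8232) = -(-2/3 + 0)*(-80)*(-8232) = -(-2/3*(-80))*(-8232) = -160*(-8232)/3 = -1*(-439040) = 439040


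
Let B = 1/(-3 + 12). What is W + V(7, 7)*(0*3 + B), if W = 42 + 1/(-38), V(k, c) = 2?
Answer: 14431/342 ≈ 42.196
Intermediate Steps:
B = 1/9 ≈ 0.11111
W = 1595/38 (W = 42 - 1/38 = 1595/38 ≈ 41.974)
W + V(7, 7)*(0*3 + B) = 1595/38 + 2*(0*3 + 1/9) = 1595/38 + 2*(0 + 1/9) = 1595/38 + 2*(1/9) = 1595/38 + 2/9 = 14431/342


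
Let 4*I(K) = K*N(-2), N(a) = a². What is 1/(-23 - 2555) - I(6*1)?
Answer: -15469/2578 ≈ -6.0004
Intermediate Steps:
I(K) = K (I(K) = (K*(-2)²)/4 = (K*4)/4 = (4*K)/4 = K)
1/(-23 - 2555) - I(6*1) = 1/(-23 - 2555) - 6 = 1/(-2578) - 1*6 = -1/2578 - 6 = -15469/2578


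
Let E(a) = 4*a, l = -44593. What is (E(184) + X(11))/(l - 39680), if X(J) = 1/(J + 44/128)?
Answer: -267200/30591099 ≈ -0.0087346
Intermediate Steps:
X(J) = 1/(11/32 + J) (X(J) = 1/(J + 44*(1/128)) = 1/(J + 11/32) = 1/(11/32 + J))
(E(184) + X(11))/(l - 39680) = (4*184 + 32/(11 + 32*11))/(-44593 - 39680) = (736 + 32/(11 + 352))/(-84273) = (736 + 32/363)*(-1/84273) = (267200/363)*(-1/84273) = -267200/30591099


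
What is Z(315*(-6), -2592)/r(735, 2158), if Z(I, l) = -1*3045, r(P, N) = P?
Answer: -29/7 ≈ -4.1429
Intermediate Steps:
Z(I, l) = -3045
Z(315*(-6), -2592)/r(735, 2158) = -3045/735 = -3045*1/735 = -29/7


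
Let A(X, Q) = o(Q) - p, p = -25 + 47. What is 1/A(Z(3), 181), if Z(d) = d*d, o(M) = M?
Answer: 1/159 ≈ 0.0062893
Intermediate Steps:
p = 22
Z(d) = d**2
A(X, Q) = -22 + Q (A(X, Q) = Q - 1*22 = Q - 22 = -22 + Q)
1/A(Z(3), 181) = 1/(-22 + 181) = 1/159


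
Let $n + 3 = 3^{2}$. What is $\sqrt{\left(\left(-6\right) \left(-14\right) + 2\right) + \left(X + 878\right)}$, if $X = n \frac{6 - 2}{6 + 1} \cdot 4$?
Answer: $\frac{2 \sqrt{11977}}{7} \approx 31.268$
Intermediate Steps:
$n = 6$ ($n = -3 + 3^{2} = -3 + 9 = 6$)
$X = \frac{96}{7}$ ($X = 6 \frac{6 - 2}{6 + 1} \cdot 4 = 6 \cdot \frac{4}{7} \cdot 4 = \frac{24}{7} \cdot 4 = \frac{96}{7} \approx 13.714$)
$\sqrt{\left(\left(-6\right) \left(-14\right) + 2\right) + \left(X + 878\right)} = \sqrt{\left(\left(-6\right) \left(-14\right) + 2\right) + \left(\frac{96}{7} + 878\right)} = \sqrt{\left(84 + 2\right) + \frac{6242}{7}} = \sqrt{86 + \frac{6242}{7}} = \sqrt{\frac{6844}{7}} = \frac{2 \sqrt{11977}}{7}$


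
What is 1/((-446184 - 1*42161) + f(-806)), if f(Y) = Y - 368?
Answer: -1/489519 ≈ -2.0428e-6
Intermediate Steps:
f(Y) = -368 + Y
1/((-446184 - 1*42161) + f(-806)) = 1/((-446184 - 1*42161) + (-368 - 806)) = 1/((-446184 - 42161) - 1174) = 1/(-488345 - 1174) = 1/(-489519) = -1/489519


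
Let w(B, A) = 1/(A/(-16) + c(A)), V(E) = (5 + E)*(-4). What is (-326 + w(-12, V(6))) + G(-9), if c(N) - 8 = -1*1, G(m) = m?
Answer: -13061/39 ≈ -334.90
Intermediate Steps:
c(N) = 7 (c(N) = 8 - 1*1 = 8 - 1 = 7)
V(E) = -20 - 4*E
w(B, A) = 1/(7 - A/16) (w(B, A) = 1/(A/(-16) + 7) = 1/(A*(-1/16) + 7) = 1/(-A/16 + 7) = 1/(7 - A/16))
(-326 + w(-12, V(6))) + G(-9) = (-326 - 16/(-112 + (-20 - 4*6))) - 9 = (-326 - 16/(-112 + (-20 - 24))) - 9 = (-326 - 16/(-112 - 44)) - 9 = (-326 - 16/(-156)) - 9 = (-326 - 16*(-1/156)) - 9 = (-326 + 4/39) - 9 = -12710/39 - 9 = -13061/39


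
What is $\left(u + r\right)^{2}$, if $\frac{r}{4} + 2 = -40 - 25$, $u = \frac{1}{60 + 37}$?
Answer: $\frac{675740025}{9409} \approx 71819.0$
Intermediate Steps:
$u = \frac{1}{97} \approx 0.010309$
$r = -268$ ($r = -8 + 4 \left(-40 - 25\right) = -8 + 4 \left(-65\right) = -8 - 260 = -268$)
$\left(u + r\right)^{2} = \left(\frac{1}{97} - 268\right)^{2} = \left(- \frac{25995}{97}\right)^{2} = \frac{675740025}{9409}$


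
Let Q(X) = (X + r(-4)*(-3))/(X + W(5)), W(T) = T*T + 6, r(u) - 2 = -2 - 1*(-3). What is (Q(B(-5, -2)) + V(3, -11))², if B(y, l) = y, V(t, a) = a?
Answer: 22500/169 ≈ 133.14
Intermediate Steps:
r(u) = 3 (r(u) = 2 + (-2 - 1*(-3)) = 2 + (-2 + 3) = 2 + 1 = 3)
W(T) = 6 + T² (W(T) = T² + 6 = 6 + T²)
Q(X) = (-9 + X)/(31 + X) (Q(X) = (X + 3*(-3))/(X + (6 + 5²)) = (X - 9)/(X + (6 + 25)) = (-9 + X)/(X + 31) = (-9 + X)/(31 + X))
(Q(B(-5, -2)) + V(3, -11))² = ((-9 - 5)/(31 - 5) - 11)² = (-14/26 - 11)² = ((1/26)*(-14) - 11)² = (-7/13 - 11)² = (-150/13)² = 22500/169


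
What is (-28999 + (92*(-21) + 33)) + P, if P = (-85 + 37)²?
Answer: -28594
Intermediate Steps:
P = 2304 (P = (-48)² = 2304)
(-28999 + (92*(-21) + 33)) + P = (-28999 + (92*(-21) + 33)) + 2304 = (-28999 + (-1932 + 33)) + 2304 = (-28999 - 1899) + 2304 = -30898 + 2304 = -28594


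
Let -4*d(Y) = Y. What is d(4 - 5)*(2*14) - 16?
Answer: -9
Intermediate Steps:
d(Y) = -Y/4
d(4 - 5)*(2*14) - 16 = (-(4 - 5)/4)*(2*14) - 16 = -1/4*(-1)*28 - 16 = (1/4)*28 - 16 = 7 - 16 = -9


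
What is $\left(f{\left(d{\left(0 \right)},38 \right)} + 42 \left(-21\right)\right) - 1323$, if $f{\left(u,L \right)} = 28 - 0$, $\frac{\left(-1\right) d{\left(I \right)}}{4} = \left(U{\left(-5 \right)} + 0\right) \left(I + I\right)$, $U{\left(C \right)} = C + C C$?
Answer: $-2177$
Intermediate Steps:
$U{\left(C \right)} = C + C^{2}$
$d{\left(I \right)} = - 160 I$ ($d{\left(I \right)} = - 4 \left(- 5 \left(1 - 5\right) + 0\right) \left(I + I\right) = - 4 \left(\left(-5\right) \left(-4\right) + 0\right) 2 I = - 4 \left(20 + 0\right) 2 I = - 4 \cdot 20 \cdot 2 I = - 4 \cdot 40 I = - 160 I$)
$f{\left(u,L \right)} = 28$ ($f{\left(u,L \right)} = 28 + 0 = 28$)
$\left(f{\left(d{\left(0 \right)},38 \right)} + 42 \left(-21\right)\right) - 1323 = \left(28 + 42 \left(-21\right)\right) - 1323 = \left(28 - 882\right) - 1323 = -854 - 1323 = -2177$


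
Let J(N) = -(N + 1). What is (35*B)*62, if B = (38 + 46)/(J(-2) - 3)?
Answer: -91140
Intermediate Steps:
J(N) = -1 - N (J(N) = -(1 + N) = -1 - N)
B = -42 (B = (38 + 46)/((-1 - 1*(-2)) - 3) = 84/((-1 + 2) - 3) = 84/(1 - 3) = 84/(-2) = 84*(-½) = -42)
(35*B)*62 = (35*(-42))*62 = -1470*62 = -91140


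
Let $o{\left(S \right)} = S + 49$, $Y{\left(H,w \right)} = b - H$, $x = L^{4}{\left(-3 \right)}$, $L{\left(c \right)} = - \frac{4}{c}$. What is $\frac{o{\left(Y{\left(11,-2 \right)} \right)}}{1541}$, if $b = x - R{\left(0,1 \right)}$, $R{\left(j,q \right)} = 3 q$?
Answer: $\frac{3091}{124821} \approx 0.024763$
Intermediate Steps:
$x = \frac{256}{81}$ ($x = \left(- \frac{4}{-3}\right)^{4} = \left(\left(-4\right) \left(- \frac{1}{3}\right)\right)^{4} = \left(\frac{4}{3}\right)^{4} = \frac{256}{81} \approx 3.1605$)
$b = \frac{13}{81}$ ($b = \frac{256}{81} - 3 \cdot 1 = \frac{256}{81} - 3 = \frac{13}{81} \approx 0.16049$)
$Y{\left(H,w \right)} = \frac{13}{81} - H$
$o{\left(S \right)} = 49 + S$
$\frac{o{\left(Y{\left(11,-2 \right)} \right)}}{1541} = \frac{49 + \left(\frac{13}{81} - 11\right)}{1541} = \left(49 + \left(\frac{13}{81} - 11\right)\right) \frac{1}{1541} = \left(49 - \frac{878}{81}\right) \frac{1}{1541} = \frac{3091}{81} \cdot \frac{1}{1541} = \frac{3091}{124821}$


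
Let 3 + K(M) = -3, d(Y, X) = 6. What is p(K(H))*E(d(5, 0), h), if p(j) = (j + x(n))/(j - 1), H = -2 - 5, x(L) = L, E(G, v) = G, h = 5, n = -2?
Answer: 48/7 ≈ 6.8571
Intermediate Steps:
H = -7
K(M) = -6 (K(M) = -3 - 3 = -6)
p(j) = (-2 + j)/(-1 + j) (p(j) = (j - 2)/(j - 1) = (-2 + j)/(-1 + j))
p(K(H))*E(d(5, 0), h) = ((-2 - 6)/(-1 - 6))*6 = (-8/(-7))*6 = -⅐*(-8)*6 = (8/7)*6 = 48/7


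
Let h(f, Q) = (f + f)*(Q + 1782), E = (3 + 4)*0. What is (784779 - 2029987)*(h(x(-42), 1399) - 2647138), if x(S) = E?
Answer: 3296237414704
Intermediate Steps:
E = 0 (E = 7*0 = 0)
x(S) = 0
h(f, Q) = 2*f*(1782 + Q) (h(f, Q) = (2*f)*(1782 + Q) = 2*f*(1782 + Q))
(784779 - 2029987)*(h(x(-42), 1399) - 2647138) = (784779 - 2029987)*(2*0*(1782 + 1399) - 2647138) = -1245208*(2*0*3181 - 2647138) = -1245208*(0 - 2647138) = -1245208*(-2647138) = 3296237414704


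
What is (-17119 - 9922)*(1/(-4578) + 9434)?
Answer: -166838531413/654 ≈ -2.5510e+8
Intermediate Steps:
(-17119 - 9922)*(1/(-4578) + 9434) = -27041*(-1/4578 + 9434) = -27041*43188851/4578 = -166838531413/654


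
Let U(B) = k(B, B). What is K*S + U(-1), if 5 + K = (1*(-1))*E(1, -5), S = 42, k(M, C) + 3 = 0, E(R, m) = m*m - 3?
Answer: -1137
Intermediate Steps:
E(R, m) = -3 + m² (E(R, m) = m² - 3 = -3 + m²)
k(M, C) = -3 (k(M, C) = -3 + 0 = -3)
K = -27 (K = -5 + (1*(-1))*(-3 + (-5)²) = -5 - (-3 + 25) = -5 - 1*22 = -5 - 22 = -27)
U(B) = -3
K*S + U(-1) = -27*42 - 3 = -1134 - 3 = -1137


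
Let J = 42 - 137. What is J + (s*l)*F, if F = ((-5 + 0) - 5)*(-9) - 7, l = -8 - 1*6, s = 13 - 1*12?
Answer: -1257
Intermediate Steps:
s = 1 (s = 13 - 12 = 1)
l = -14 (l = -8 - 6 = -14)
J = -95
F = 83 (F = (-5 - 5)*(-9) - 7 = -10*(-9) - 7 = 90 - 7 = 83)
J + (s*l)*F = -95 + (1*(-14))*83 = -95 - 14*83 = -95 - 1162 = -1257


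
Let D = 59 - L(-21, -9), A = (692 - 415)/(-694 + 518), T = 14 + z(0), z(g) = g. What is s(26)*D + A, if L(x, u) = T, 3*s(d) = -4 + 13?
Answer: 23483/176 ≈ 133.43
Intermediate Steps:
s(d) = 3 (s(d) = (-4 + 13)/3 = (1/3)*9 = 3)
T = 14 (T = 14 + 0 = 14)
L(x, u) = 14
A = -277/176 (A = 277/(-176) = 277*(-1/176) = -277/176 ≈ -1.5739)
D = 45 (D = 59 - 1*14 = 59 - 14 = 45)
s(26)*D + A = 3*45 - 277/176 = 135 - 277/176 = 23483/176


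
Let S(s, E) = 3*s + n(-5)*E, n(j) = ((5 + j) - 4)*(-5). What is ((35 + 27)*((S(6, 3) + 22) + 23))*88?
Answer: 671088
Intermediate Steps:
n(j) = -5 - 5*j (n(j) = (1 + j)*(-5) = -5 - 5*j)
S(s, E) = 3*s + 20*E (S(s, E) = 3*s + (-5 - 5*(-5))*E = 3*s + (-5 + 25)*E = 3*s + 20*E)
((35 + 27)*((S(6, 3) + 22) + 23))*88 = ((35 + 27)*(((3*6 + 20*3) + 22) + 23))*88 = (62*(((18 + 60) + 22) + 23))*88 = (62*((78 + 22) + 23))*88 = (62*(100 + 23))*88 = (62*123)*88 = 7626*88 = 671088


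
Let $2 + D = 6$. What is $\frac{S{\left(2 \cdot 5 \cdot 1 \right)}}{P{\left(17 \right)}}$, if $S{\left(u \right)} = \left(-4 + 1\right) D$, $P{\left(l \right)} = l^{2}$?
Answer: $- \frac{12}{289} \approx -0.041523$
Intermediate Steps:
$D = 4$ ($D = -2 + 6 = 4$)
$S{\left(u \right)} = -12$ ($S{\left(u \right)} = \left(-4 + 1\right) 4 = \left(-3\right) 4 = -12$)
$\frac{S{\left(2 \cdot 5 \cdot 1 \right)}}{P{\left(17 \right)}} = - \frac{12}{17^{2}} = - \frac{12}{289}$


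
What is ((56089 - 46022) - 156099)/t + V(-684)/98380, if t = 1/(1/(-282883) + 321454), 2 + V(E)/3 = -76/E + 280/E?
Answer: -24821849364804765667913/528770561260 ≈ -4.6943e+10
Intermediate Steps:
V(E) = -6 + 612/E (V(E) = -6 + 3*(-76/E + 280/E) = -6 + 3*(204/E) = -6 + 612/E)
t = 282883/90933871881 (t = 1/(-1/282883 + 321454) = 1/(90933871881/282883) = 282883/90933871881 ≈ 3.1109e-6)
((56089 - 46022) - 156099)/t + V(-684)/98380 = ((56089 - 46022) - 156099)/(282883/90933871881) + (-6 + 612/(-684))/98380 = (10067 - 156099)*(90933871881/282883) + (-6 + 612*(-1/684))*(1/98380) = -146032*90933871881/282883 + (-6 - 17/19)*(1/98380) = -13279255178526192/282883 - 131/19*1/98380 = -13279255178526192/282883 - 131/1869220 = -24821849364804765667913/528770561260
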